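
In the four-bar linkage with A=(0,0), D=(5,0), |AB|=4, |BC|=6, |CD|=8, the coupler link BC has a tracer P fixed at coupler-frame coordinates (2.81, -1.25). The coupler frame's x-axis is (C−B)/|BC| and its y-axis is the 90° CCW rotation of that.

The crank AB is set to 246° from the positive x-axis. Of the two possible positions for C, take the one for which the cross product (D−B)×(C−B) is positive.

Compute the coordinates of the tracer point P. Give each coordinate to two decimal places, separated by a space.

A=(0,0), D=(5.00,0)
B = A + 4.00·(cos246°, sin246°) = (-1.6269, -3.6542)
|BD| = 7.5677
circle(B,6.00) ∩ circle(D,8.00): a=1.9339, h=5.6798
  candidates: C₊=(-2.6761,2.2534) cross=42.983; C₋=(2.8091,-7.6942) cross=-42.983
  mode + wants cross > 0 → take C=(-2.6761,2.2534) (cross=42.983)
ex = (C−B)/|BC| = (-0.1749,0.9846); ey = (-0.9846,-0.1749)
P = B + 2.81·ex + -1.25·ey = (-0.8876,-0.6689)

-0.89 -0.67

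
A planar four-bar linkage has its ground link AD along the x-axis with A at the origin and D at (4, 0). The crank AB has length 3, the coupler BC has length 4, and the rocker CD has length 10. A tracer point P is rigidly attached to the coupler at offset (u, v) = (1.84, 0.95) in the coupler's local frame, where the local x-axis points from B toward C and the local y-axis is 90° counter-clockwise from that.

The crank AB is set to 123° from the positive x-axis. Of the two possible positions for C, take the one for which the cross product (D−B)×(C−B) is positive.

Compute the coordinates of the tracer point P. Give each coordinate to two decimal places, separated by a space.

-3.60 3.16

A=(0,0), D=(4.00,0)
B = A + 3.00·(cos123°, sin123°) = (-1.6339, 2.5160)
|BD| = 6.1702
circle(B,4.00) ∩ circle(D,10.00): a=-3.7218, h=1.4656
  candidates: C₊=(-4.4346,5.3719) cross=9.043; C₋=(-5.6299,2.6954) cross=-9.043
  mode + wants cross > 0 → take C=(-4.4346,5.3719) (cross=9.043)
ex = (C−B)/|BC| = (-0.7002,0.7140); ey = (-0.7140,-0.7002)
P = B + 1.84·ex + 0.95·ey = (-3.6005,3.1646)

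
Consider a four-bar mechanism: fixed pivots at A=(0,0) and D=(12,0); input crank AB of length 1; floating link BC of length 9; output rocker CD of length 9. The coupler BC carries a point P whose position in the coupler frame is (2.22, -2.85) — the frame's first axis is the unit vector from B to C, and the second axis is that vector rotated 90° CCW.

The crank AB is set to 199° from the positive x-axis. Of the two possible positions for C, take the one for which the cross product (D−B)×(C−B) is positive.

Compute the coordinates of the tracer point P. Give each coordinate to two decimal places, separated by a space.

A=(0,0), D=(12.00,0)
B = A + 1.00·(cos199°, sin199°) = (-0.9455, -0.3256)
|BD| = 12.9496
circle(B,9.00) ∩ circle(D,9.00): a=6.4748, h=6.2512
  candidates: C₊=(5.3701,6.0864) cross=80.950; C₋=(5.6844,-6.4120) cross=-80.950
  mode + wants cross > 0 → take C=(5.3701,6.0864) (cross=80.950)
ex = (C−B)/|BC| = (0.7017,0.7124); ey = (-0.7124,0.7017)
P = B + 2.22·ex + -2.85·ey = (2.6428,-0.7439)

2.64 -0.74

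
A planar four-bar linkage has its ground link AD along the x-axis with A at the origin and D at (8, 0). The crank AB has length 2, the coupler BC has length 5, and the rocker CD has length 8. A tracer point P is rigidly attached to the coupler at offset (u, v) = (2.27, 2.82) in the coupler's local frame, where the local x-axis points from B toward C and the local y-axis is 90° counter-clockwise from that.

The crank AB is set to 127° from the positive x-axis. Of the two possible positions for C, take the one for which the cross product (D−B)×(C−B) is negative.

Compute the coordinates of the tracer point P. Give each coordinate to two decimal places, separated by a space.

2.25 0.50

A=(0,0), D=(8.00,0)
B = A + 2.00·(cos127°, sin127°) = (-1.2036, 1.5973)
|BD| = 9.3412
circle(B,5.00) ∩ circle(D,8.00): a=2.5831, h=4.2811
  candidates: C₊=(2.0734,5.3736) cross=39.991; C₋=(0.6094,-3.0625) cross=-39.991
  mode - wants cross < 0 → take C=(0.6094,-3.0625) (cross=-39.991)
ex = (C−B)/|BC| = (0.3626,-0.9319); ey = (0.9319,0.3626)
P = B + 2.27·ex + 2.82·ey = (2.2476,0.5043)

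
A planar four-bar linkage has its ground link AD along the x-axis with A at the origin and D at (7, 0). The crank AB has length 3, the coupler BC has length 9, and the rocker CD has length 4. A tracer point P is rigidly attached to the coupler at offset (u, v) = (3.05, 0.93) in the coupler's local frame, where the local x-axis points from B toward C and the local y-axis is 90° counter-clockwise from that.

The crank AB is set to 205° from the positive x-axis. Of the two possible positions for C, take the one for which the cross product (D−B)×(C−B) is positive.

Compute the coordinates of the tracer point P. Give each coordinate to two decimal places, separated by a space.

A=(0,0), D=(7.00,0)
B = A + 3.00·(cos205°, sin205°) = (-2.7189, -1.2679)
|BD| = 9.8013
circle(B,9.00) ∩ circle(D,4.00): a=8.2165, h=3.6727
  candidates: C₊=(4.9535,3.4368) cross=35.997; C₋=(5.9037,-3.8468) cross=-35.997
  mode + wants cross > 0 → take C=(4.9535,3.4368) (cross=35.997)
ex = (C−B)/|BC| = (0.8525,0.5227); ey = (-0.5227,0.8525)
P = B + 3.05·ex + 0.93·ey = (-0.6050,1.1193)

-0.60 1.12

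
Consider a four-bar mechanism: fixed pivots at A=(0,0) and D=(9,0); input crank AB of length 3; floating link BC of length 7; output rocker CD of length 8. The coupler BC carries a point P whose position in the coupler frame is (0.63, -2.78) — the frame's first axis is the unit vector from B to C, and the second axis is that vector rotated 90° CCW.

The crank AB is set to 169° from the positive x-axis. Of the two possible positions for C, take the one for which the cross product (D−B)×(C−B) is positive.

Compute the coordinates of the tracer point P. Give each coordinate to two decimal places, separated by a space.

A=(0,0), D=(9.00,0)
B = A + 3.00·(cos169°, sin169°) = (-2.9449, 0.5724)
|BD| = 11.9586
circle(B,7.00) ∩ circle(D,8.00): a=5.3521, h=4.5116
  candidates: C₊=(2.6171,4.8227) cross=53.953; C₋=(2.1852,-4.1902) cross=-53.953
  mode + wants cross > 0 → take C=(2.6171,4.8227) (cross=53.953)
ex = (C−B)/|BC| = (0.7946,0.6072); ey = (-0.6072,0.7946)
P = B + 0.63·ex + -2.78·ey = (-0.7563,-1.2539)

-0.76 -1.25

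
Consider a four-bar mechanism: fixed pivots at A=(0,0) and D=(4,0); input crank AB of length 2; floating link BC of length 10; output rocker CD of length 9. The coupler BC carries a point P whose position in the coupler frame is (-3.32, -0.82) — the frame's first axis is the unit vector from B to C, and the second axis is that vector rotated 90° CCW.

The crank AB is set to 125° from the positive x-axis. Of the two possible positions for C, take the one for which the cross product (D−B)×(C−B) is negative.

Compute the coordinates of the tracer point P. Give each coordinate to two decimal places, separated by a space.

A=(0,0), D=(4.00,0)
B = A + 2.00·(cos125°, sin125°) = (-1.1472, 1.6383)
|BD| = 5.4016
circle(B,10.00) ∩ circle(D,9.00): a=4.4595, h=8.9506
  candidates: C₊=(5.8170,8.8147) cross=48.347; C₋=(0.3876,-8.2432) cross=-48.347
  mode - wants cross < 0 → take C=(0.3876,-8.2432) (cross=-48.347)
ex = (C−B)/|BC| = (0.1535,-0.9882); ey = (0.9882,0.1535)
P = B + -3.32·ex + -0.82·ey = (-2.4670,4.7931)

-2.47 4.79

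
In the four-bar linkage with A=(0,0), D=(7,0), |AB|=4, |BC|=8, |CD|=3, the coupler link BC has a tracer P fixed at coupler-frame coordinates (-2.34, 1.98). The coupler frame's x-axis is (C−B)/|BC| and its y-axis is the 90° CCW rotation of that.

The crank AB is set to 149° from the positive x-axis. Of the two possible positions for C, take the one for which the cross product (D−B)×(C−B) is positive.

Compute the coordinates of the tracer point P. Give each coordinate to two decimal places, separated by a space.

A=(0,0), D=(7.00,0)
B = A + 4.00·(cos149°, sin149°) = (-3.4287, 2.0602)
|BD| = 10.6302
circle(B,8.00) ∩ circle(D,3.00): a=7.9021, h=1.2479
  candidates: C₊=(4.5654,1.7530) cross=13.265; C₋=(4.0817,-0.6955) cross=-13.265
  mode + wants cross > 0 → take C=(4.5654,1.7530) (cross=13.265)
ex = (C−B)/|BC| = (0.9993,-0.0384); ey = (0.0384,0.9993)
P = B + -2.34·ex + 1.98·ey = (-5.6909,4.1285)

-5.69 4.13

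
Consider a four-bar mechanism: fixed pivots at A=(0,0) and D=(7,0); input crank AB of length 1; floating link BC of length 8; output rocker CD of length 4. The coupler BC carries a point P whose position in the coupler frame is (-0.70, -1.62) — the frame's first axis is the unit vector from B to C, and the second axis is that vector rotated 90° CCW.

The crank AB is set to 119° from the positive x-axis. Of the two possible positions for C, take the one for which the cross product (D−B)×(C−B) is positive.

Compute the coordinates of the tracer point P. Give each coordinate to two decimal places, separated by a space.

-0.50 -0.89

A=(0,0), D=(7.00,0)
B = A + 1.00·(cos119°, sin119°) = (-0.4848, 0.8746)
|BD| = 7.5357
circle(B,8.00) ∩ circle(D,4.00): a=6.9527, h=3.9573
  candidates: C₊=(6.8802,3.9982) cross=29.821; C₋=(5.9616,-3.8629) cross=-29.821
  mode + wants cross > 0 → take C=(6.8802,3.9982) (cross=29.821)
ex = (C−B)/|BC| = (0.9206,0.3904); ey = (-0.3904,0.9206)
P = B + -0.70·ex + -1.62·ey = (-0.4967,-0.8901)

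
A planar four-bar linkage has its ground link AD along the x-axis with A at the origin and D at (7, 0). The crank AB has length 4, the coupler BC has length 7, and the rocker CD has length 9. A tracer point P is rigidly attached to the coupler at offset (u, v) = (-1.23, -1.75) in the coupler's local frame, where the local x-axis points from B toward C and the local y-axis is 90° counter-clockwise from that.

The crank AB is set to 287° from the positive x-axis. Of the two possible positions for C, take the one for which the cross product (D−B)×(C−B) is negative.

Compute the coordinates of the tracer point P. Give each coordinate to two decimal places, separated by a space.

-0.95 -4.12

A=(0,0), D=(7.00,0)
B = A + 4.00·(cos287°, sin287°) = (1.1695, -3.8252)
|BD| = 6.9733
circle(B,7.00) ∩ circle(D,9.00): a=1.1922, h=6.8977
  candidates: C₊=(-1.6174,2.5961) cross=48.100; C₋=(5.9501,-8.9385) cross=-48.100
  mode - wants cross < 0 → take C=(5.9501,-8.9385) (cross=-48.100)
ex = (C−B)/|BC| = (0.6829,-0.7305); ey = (0.7305,0.6829)
P = B + -1.23·ex + -1.75·ey = (-0.9489,-4.1219)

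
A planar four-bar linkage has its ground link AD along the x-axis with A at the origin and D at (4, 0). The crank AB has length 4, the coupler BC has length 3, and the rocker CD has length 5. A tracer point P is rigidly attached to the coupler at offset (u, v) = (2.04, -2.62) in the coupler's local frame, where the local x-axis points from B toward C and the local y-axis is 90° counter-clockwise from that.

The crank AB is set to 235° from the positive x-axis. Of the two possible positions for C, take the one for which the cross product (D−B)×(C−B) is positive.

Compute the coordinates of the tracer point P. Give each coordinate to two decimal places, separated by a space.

0.96 -2.61

A=(0,0), D=(4.00,0)
B = A + 4.00·(cos235°, sin235°) = (-2.2943, -3.2766)
|BD| = 7.0961
circle(B,3.00) ∩ circle(D,5.00): a=2.4207, h=1.7721
  candidates: C₊=(-0.9654,-0.5870) cross=12.575; C₋=(0.6711,-3.7308) cross=-12.575
  mode + wants cross > 0 → take C=(-0.9654,-0.5870) (cross=12.575)
ex = (C−B)/|BC| = (0.4430,0.8965); ey = (-0.8965,0.4430)
P = B + 2.04·ex + -2.62·ey = (0.9583,-2.6082)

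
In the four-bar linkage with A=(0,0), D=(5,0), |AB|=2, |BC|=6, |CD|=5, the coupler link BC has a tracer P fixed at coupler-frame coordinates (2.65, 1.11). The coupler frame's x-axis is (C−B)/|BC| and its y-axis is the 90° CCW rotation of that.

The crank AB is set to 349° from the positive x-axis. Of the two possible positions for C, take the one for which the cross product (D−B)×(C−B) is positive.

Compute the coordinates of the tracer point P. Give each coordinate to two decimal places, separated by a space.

2.15 2.49

A=(0,0), D=(5.00,0)
B = A + 2.00·(cos349°, sin349°) = (1.9633, -0.3816)
|BD| = 3.0606
circle(B,6.00) ∩ circle(D,5.00): a=3.3273, h=4.9929
  candidates: C₊=(4.6421,4.9872) cross=15.281; C₋=(5.8872,-4.9207) cross=-15.281
  mode + wants cross > 0 → take C=(4.6421,4.9872) (cross=15.281)
ex = (C−B)/|BC| = (0.4465,0.8948); ey = (-0.8948,0.4465)
P = B + 2.65·ex + 1.11·ey = (2.1532,2.4852)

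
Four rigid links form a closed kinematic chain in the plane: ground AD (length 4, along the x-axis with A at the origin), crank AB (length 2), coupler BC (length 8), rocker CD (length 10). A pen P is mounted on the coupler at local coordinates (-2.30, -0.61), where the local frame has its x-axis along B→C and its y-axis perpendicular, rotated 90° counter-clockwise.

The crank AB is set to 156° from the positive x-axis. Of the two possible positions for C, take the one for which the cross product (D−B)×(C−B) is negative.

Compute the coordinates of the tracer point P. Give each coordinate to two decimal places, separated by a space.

A=(0,0), D=(4.00,0)
B = A + 2.00·(cos156°, sin156°) = (-1.8271, 0.8135)
|BD| = 5.8836
circle(B,8.00) ∩ circle(D,10.00): a=-0.1176, h=7.9991
  candidates: C₊=(-0.8375,8.7520) cross=47.064; C₋=(-3.0495,-7.0926) cross=-47.064
  mode - wants cross < 0 → take C=(-3.0495,-7.0926) (cross=-47.064)
ex = (C−B)/|BC| = (-0.1528,-0.9883); ey = (0.9883,-0.1528)
P = B + -2.30·ex + -0.61·ey = (-2.0785,3.1797)

-2.08 3.18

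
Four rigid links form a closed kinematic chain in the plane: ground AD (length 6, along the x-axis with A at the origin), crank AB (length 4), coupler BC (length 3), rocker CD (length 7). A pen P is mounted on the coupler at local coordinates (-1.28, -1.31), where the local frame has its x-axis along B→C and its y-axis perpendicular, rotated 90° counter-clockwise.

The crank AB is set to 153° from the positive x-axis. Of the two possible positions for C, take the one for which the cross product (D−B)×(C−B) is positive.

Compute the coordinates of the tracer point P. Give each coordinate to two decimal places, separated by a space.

-4.61 0.31

A=(0,0), D=(6.00,0)
B = A + 4.00·(cos153°, sin153°) = (-3.5640, 1.8160)
|BD| = 9.7349
circle(B,3.00) ∩ circle(D,7.00): a=2.8130, h=1.0426
  candidates: C₊=(-0.6059,2.3156) cross=10.150; C₋=(-0.9949,0.2669) cross=-10.150
  mode + wants cross > 0 → take C=(-0.6059,2.3156) (cross=10.150)
ex = (C−B)/|BC| = (0.9860,0.1665); ey = (-0.1665,0.9860)
P = B + -1.28·ex + -1.31·ey = (-4.6080,0.3111)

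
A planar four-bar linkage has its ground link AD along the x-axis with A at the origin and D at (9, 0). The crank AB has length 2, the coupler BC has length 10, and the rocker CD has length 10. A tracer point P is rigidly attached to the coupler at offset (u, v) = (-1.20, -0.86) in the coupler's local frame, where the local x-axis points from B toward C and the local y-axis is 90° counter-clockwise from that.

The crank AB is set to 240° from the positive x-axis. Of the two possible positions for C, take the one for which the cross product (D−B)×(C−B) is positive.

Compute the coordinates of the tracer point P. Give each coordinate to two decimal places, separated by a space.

A=(0,0), D=(9.00,0)
B = A + 2.00·(cos240°, sin240°) = (-1.0000, -1.7321)
|BD| = 10.1489
circle(B,10.00) ∩ circle(D,10.00): a=5.0744, h=8.6168
  candidates: C₊=(2.5294,7.6244) cross=87.451; C₋=(5.4706,-9.3565) cross=-87.451
  mode + wants cross > 0 → take C=(2.5294,7.6244) (cross=87.451)
ex = (C−B)/|BC| = (0.3529,0.9356); ey = (-0.9356,0.3529)
P = B + -1.20·ex + -0.86·ey = (-0.6189,-3.1584)

-0.62 -3.16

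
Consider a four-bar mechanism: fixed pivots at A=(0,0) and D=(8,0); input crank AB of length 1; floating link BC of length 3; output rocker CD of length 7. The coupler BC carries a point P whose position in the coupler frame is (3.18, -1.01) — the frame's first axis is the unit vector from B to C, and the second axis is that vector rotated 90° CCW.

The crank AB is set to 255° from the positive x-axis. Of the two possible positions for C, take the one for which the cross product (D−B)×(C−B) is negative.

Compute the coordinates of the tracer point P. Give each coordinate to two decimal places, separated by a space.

1.14 -4.00

A=(0,0), D=(8.00,0)
B = A + 1.00·(cos255°, sin255°) = (-0.2588, -0.9659)
|BD| = 8.3151
circle(B,3.00) ∩ circle(D,7.00): a=1.7523, h=2.4350
  candidates: C₊=(1.1987,1.6562) cross=20.248; C₋=(1.7645,-3.1809) cross=-20.248
  mode - wants cross < 0 → take C=(1.7645,-3.1809) (cross=-20.248)
ex = (C−B)/|BC| = (0.6744,-0.7383); ey = (0.7383,0.6744)
P = B + 3.18·ex + -1.01·ey = (1.1402,-3.9950)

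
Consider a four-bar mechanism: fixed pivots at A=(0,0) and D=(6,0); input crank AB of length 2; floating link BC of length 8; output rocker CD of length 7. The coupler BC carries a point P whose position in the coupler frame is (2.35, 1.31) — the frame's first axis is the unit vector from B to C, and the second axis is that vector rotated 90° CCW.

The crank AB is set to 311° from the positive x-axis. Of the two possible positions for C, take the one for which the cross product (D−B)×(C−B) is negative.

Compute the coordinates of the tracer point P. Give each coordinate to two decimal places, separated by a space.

3.93 -2.12

A=(0,0), D=(6.00,0)
B = A + 2.00·(cos311°, sin311°) = (1.3121, -1.5094)
|BD| = 4.9249
circle(B,8.00) ∩ circle(D,7.00): a=3.9853, h=6.9367
  candidates: C₊=(2.9796,6.3149) cross=34.162; C₋=(7.2316,-6.8908) cross=-34.162
  mode - wants cross < 0 → take C=(7.2316,-6.8908) (cross=-34.162)
ex = (C−B)/|BC| = (0.7399,-0.6727); ey = (0.6727,0.7399)
P = B + 2.35·ex + 1.31·ey = (3.9322,-2.1209)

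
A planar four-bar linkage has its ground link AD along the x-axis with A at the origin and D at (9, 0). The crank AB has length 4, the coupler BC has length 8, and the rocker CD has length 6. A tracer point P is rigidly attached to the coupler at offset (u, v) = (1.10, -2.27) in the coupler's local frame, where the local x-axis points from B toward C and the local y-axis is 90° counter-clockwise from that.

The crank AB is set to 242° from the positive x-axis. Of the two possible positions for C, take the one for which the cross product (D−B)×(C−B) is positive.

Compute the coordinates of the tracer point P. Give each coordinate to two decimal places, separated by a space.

0.54 -4.24

A=(0,0), D=(9.00,0)
B = A + 4.00·(cos242°, sin242°) = (-1.8779, -3.5318)
|BD| = 11.4369
circle(B,8.00) ∩ circle(D,6.00): a=6.9425, h=3.9751
  candidates: C₊=(3.4978,2.3929) cross=45.462; C₋=(5.9529,-5.1687) cross=-45.462
  mode + wants cross > 0 → take C=(3.4978,2.3929) (cross=45.462)
ex = (C−B)/|BC| = (0.6720,0.7406); ey = (-0.7406,0.6720)
P = B + 1.10·ex + -2.27·ey = (0.5424,-4.2425)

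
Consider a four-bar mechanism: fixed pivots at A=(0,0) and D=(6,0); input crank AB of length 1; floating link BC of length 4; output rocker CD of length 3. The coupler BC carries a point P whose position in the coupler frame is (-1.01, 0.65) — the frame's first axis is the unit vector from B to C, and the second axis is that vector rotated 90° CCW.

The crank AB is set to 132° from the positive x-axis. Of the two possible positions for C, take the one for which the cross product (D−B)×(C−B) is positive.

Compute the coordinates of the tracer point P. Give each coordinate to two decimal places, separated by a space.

-1.76 1.25

A=(0,0), D=(6.00,0)
B = A + 1.00·(cos132°, sin132°) = (-0.6691, 0.7431)
|BD| = 6.7104
circle(B,4.00) ∩ circle(D,3.00): a=3.8768, h=0.9852
  candidates: C₊=(3.2929,1.2929) cross=6.611; C₋=(3.0747,-0.6653) cross=-6.611
  mode + wants cross > 0 → take C=(3.2929,1.2929) (cross=6.611)
ex = (C−B)/|BC| = (0.9905,0.1374); ey = (-0.1374,0.9905)
P = B + -1.01·ex + 0.65·ey = (-1.7589,1.2482)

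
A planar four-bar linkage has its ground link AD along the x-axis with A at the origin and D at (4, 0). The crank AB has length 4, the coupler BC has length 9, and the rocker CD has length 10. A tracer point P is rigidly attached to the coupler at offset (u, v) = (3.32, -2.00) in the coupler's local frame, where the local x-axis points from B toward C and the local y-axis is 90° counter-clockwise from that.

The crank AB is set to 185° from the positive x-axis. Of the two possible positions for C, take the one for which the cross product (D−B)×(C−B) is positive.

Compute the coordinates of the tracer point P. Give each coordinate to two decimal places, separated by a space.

-1.16 2.31

A=(0,0), D=(4.00,0)
B = A + 4.00·(cos185°, sin185°) = (-3.9848, -0.3486)
|BD| = 7.9924
circle(B,9.00) ∩ circle(D,10.00): a=2.8076, h=8.5509
  candidates: C₊=(-1.5529,8.3166) cross=68.342; C₋=(-0.8069,-8.7689) cross=-68.342
  mode + wants cross > 0 → take C=(-1.5529,8.3166) (cross=68.342)
ex = (C−B)/|BC| = (0.2702,0.9628); ey = (-0.9628,0.2702)
P = B + 3.32·ex + -2.00·ey = (-1.1621,2.3075)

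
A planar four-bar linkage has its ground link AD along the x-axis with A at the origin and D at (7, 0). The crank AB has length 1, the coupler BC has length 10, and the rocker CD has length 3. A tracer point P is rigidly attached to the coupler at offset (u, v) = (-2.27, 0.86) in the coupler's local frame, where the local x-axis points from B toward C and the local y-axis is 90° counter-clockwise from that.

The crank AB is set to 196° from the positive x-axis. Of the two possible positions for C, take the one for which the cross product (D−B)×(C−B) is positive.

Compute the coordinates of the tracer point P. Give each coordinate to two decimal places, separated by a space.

A=(0,0), D=(7.00,0)
B = A + 1.00·(cos196°, sin196°) = (-0.9613, -0.2756)
|BD| = 7.9660
circle(B,10.00) ∩ circle(D,3.00): a=9.6948, h=2.4518
  candidates: C₊=(8.6429,2.5102) cross=19.531; C₋=(8.8125,-2.3905) cross=-19.531
  mode + wants cross > 0 → take C=(8.6429,2.5102) (cross=19.531)
ex = (C−B)/|BC| = (0.9604,0.2786); ey = (-0.2786,0.9604)
P = B + -2.27·ex + 0.86·ey = (-3.3810,-0.0821)

-3.38 -0.08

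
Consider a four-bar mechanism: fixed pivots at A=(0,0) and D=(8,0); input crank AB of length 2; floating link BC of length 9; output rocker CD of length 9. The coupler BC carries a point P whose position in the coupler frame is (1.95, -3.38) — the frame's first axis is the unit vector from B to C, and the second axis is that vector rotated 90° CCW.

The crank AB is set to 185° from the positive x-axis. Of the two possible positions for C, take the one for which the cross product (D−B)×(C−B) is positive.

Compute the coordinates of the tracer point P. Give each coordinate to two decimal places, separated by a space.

A=(0,0), D=(8.00,0)
B = A + 2.00·(cos185°, sin185°) = (-1.9924, -0.1743)
|BD| = 9.9939
circle(B,9.00) ∩ circle(D,9.00): a=4.9970, h=7.4853
  candidates: C₊=(2.8732,7.3971) cross=74.808; C₋=(3.1344,-7.5714) cross=-74.808
  mode + wants cross > 0 → take C=(2.8732,7.3971) (cross=74.808)
ex = (C−B)/|BC| = (0.5406,0.8413); ey = (-0.8413,0.5406)
P = B + 1.95·ex + -3.38·ey = (1.9053,-0.3612)

1.91 -0.36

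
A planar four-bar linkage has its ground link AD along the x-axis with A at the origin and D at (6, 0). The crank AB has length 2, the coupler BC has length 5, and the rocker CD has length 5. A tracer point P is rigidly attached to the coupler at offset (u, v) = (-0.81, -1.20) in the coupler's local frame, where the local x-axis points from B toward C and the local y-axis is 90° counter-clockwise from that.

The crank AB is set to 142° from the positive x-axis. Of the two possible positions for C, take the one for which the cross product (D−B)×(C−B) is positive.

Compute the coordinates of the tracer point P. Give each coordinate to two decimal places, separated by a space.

A=(0,0), D=(6.00,0)
B = A + 2.00·(cos142°, sin142°) = (-1.5760, 1.2313)
|BD| = 7.6754
circle(B,5.00) ∩ circle(D,5.00): a=3.8377, h=3.2050
  candidates: C₊=(2.7261,3.7791) cross=24.600; C₋=(1.6978,-2.5478) cross=-24.600
  mode + wants cross > 0 → take C=(2.7261,3.7791) (cross=24.600)
ex = (C−B)/|BC| = (0.8604,0.5096); ey = (-0.5096,0.8604)
P = B + -0.81·ex + -1.20·ey = (-1.6615,-0.2139)

-1.66 -0.21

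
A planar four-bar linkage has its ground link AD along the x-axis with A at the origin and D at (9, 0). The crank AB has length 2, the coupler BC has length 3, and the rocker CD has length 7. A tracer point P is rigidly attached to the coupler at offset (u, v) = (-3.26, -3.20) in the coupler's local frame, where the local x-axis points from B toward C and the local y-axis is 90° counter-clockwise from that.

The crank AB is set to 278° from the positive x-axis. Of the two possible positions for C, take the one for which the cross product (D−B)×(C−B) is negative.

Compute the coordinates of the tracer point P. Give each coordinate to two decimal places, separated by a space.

A=(0,0), D=(9.00,0)
B = A + 2.00·(cos278°, sin278°) = (0.2783, -1.9805)
|BD| = 8.9437
circle(B,3.00) ∩ circle(D,7.00): a=2.2356, h=2.0005
  candidates: C₊=(2.0155,0.4653) cross=17.892; C₋=(2.9015,-3.4363) cross=-17.892
  mode - wants cross < 0 → take C=(2.9015,-3.4363) (cross=-17.892)
ex = (C−B)/|BC| = (0.8744,-0.4852); ey = (0.4852,0.8744)
P = B + -3.26·ex + -3.20·ey = (-4.1249,-3.1966)

-4.12 -3.20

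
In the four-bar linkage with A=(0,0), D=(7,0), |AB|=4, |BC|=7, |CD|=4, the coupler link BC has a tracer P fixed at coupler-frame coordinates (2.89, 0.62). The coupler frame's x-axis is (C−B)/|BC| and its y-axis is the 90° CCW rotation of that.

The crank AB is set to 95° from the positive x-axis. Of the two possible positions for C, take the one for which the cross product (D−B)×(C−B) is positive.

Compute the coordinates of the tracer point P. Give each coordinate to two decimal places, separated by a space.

2.54 4.60

A=(0,0), D=(7.00,0)
B = A + 4.00·(cos95°, sin95°) = (-0.3486, 3.9848)
|BD| = 8.3595
circle(B,7.00) ∩ circle(D,4.00): a=6.1535, h=3.3367
  candidates: C₊=(6.6514,3.9848) cross=27.893; C₋=(3.4703,-1.8817) cross=-27.893
  mode + wants cross > 0 → take C=(6.6514,3.9848) (cross=27.893)
ex = (C−B)/|BC| = (1.0000,-0.0000); ey = (0.0000,1.0000)
P = B + 2.89·ex + 0.62·ey = (2.5414,4.6048)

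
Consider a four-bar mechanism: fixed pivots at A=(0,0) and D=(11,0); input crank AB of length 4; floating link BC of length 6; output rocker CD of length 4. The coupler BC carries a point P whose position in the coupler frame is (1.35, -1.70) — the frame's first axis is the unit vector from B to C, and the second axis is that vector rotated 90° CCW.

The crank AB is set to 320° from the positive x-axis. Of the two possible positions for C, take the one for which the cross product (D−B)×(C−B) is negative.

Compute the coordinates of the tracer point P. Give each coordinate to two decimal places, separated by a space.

4.15 -4.45

A=(0,0), D=(11.00,0)
B = A + 4.00·(cos320°, sin320°) = (3.0642, -2.5712)
|BD| = 8.3419
circle(B,6.00) ∩ circle(D,4.00): a=5.3697, h=2.6769
  candidates: C₊=(7.3474,1.6305) cross=22.331; C₋=(8.9976,-3.4627) cross=-22.331
  mode - wants cross < 0 → take C=(8.9976,-3.4627) (cross=-22.331)
ex = (C−B)/|BC| = (0.9889,-0.1486); ey = (0.1486,0.9889)
P = B + 1.35·ex + -1.70·ey = (4.1466,-4.4529)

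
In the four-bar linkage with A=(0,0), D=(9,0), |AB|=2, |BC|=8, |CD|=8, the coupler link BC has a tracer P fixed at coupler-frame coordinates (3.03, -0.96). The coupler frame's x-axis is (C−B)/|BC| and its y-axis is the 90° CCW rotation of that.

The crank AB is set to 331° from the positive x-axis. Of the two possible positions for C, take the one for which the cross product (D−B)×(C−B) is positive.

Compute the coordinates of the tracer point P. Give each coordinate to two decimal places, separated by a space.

3.67 1.56

A=(0,0), D=(9.00,0)
B = A + 2.00·(cos331°, sin331°) = (1.7492, -0.9696)
|BD| = 7.3153
circle(B,8.00) ∩ circle(D,8.00): a=3.6577, h=7.1149
  candidates: C₊=(4.4316,6.5673) cross=52.048; C₋=(6.3177,-7.5369) cross=-52.048
  mode + wants cross > 0 → take C=(4.4316,6.5673) (cross=52.048)
ex = (C−B)/|BC| = (0.3353,0.9421); ey = (-0.9421,0.3353)
P = B + 3.03·ex + -0.96·ey = (3.6696,1.5631)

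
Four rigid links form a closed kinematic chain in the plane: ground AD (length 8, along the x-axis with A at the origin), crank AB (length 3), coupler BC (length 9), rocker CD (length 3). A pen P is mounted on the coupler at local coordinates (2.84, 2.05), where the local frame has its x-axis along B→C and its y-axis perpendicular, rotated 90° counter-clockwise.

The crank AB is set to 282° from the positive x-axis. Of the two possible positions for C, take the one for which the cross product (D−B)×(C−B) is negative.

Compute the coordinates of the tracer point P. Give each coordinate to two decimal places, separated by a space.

3.37 -0.76

A=(0,0), D=(8.00,0)
B = A + 3.00·(cos282°, sin282°) = (0.6237, -2.9344)
|BD| = 7.9385
circle(B,9.00) ∩ circle(D,3.00): a=8.5041, h=2.9462
  candidates: C₊=(7.4365,2.9466) cross=23.389; C₋=(9.6146,-2.5285) cross=-23.389
  mode - wants cross < 0 → take C=(9.6146,-2.5285) (cross=-23.389)
ex = (C−B)/|BC| = (0.9990,0.0451); ey = (-0.0451,0.9990)
P = B + 2.84·ex + 2.05·ey = (3.3684,-0.7584)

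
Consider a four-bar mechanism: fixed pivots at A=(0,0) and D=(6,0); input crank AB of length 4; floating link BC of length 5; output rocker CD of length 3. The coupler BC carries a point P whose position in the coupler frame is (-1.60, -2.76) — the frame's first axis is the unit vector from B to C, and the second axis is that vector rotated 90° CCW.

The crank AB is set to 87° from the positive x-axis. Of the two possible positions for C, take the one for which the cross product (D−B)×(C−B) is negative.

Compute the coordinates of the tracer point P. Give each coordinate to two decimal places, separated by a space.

-2.97 3.78

A=(0,0), D=(6.00,0)
B = A + 4.00·(cos87°, sin87°) = (0.2093, 3.9945)
|BD| = 7.0348
circle(B,5.00) ∩ circle(D,3.00): a=4.6546, h=1.8261
  candidates: C₊=(5.0777,2.8547) cross=12.846; C₋=(3.0038,-0.1517) cross=-12.846
  mode - wants cross < 0 → take C=(3.0038,-0.1517) (cross=-12.846)
ex = (C−B)/|BC| = (0.5589,-0.8292); ey = (0.8292,0.5589)
P = B + -1.60·ex + -2.76·ey = (-2.9736,3.7787)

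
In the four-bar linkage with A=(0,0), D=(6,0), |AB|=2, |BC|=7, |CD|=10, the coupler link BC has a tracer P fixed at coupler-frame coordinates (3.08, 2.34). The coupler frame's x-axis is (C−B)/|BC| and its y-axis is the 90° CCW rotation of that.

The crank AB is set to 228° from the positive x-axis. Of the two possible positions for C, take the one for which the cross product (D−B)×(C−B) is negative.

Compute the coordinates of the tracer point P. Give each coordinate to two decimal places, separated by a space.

A=(0,0), D=(6.00,0)
B = A + 2.00·(cos228°, sin228°) = (-1.3383, -1.4863)
|BD| = 7.4873
circle(B,7.00) ∩ circle(D,10.00): a=0.3378, h=6.9918
  candidates: C₊=(-2.3951,5.4335) cross=52.350; C₋=(0.3808,-8.2719) cross=-52.350
  mode - wants cross < 0 → take C=(0.3808,-8.2719) (cross=-52.350)
ex = (C−B)/|BC| = (0.2456,-0.9694); ey = (0.9694,0.2456)
P = B + 3.08·ex + 2.34·ey = (1.6865,-3.8973)

1.69 -3.90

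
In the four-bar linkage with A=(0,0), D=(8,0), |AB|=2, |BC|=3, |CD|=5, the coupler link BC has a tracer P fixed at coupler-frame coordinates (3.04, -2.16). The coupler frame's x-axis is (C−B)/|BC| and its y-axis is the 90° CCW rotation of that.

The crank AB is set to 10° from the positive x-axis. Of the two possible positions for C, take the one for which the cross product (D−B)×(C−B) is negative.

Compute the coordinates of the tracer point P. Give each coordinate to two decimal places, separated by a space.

A=(0,0), D=(8.00,0)
B = A + 2.00·(cos10°, sin10°) = (1.9696, 0.3473)
|BD| = 6.0404
circle(B,3.00) ∩ circle(D,5.00): a=1.6958, h=2.4747
  candidates: C₊=(3.8049,2.7204) cross=14.948; C₋=(3.5203,-2.2209) cross=-14.948
  mode - wants cross < 0 → take C=(3.5203,-2.2209) (cross=-14.948)
ex = (C−B)/|BC| = (0.5169,-0.8561); ey = (0.8561,0.5169)
P = B + 3.04·ex + -2.16·ey = (1.6919,-3.3716)

1.69 -3.37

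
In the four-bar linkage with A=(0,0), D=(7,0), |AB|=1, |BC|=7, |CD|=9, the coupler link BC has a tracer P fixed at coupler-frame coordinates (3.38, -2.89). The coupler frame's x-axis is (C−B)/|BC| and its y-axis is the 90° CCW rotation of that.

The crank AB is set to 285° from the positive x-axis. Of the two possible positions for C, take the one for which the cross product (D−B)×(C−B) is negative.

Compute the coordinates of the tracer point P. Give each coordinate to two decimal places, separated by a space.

-1.53 -5.04

A=(0,0), D=(7.00,0)
B = A + 1.00·(cos285°, sin285°) = (0.2588, -0.9659)
|BD| = 6.8100
circle(B,7.00) ∩ circle(D,9.00): a=1.0555, h=6.9200
  candidates: C₊=(0.3222,6.0338) cross=47.125; C₋=(2.2852,-7.6662) cross=-47.125
  mode - wants cross < 0 → take C=(2.2852,-7.6662) (cross=-47.125)
ex = (C−B)/|BC| = (0.2895,-0.9572); ey = (0.9572,0.2895)
P = B + 3.38·ex + -2.89·ey = (-1.5290,-5.0378)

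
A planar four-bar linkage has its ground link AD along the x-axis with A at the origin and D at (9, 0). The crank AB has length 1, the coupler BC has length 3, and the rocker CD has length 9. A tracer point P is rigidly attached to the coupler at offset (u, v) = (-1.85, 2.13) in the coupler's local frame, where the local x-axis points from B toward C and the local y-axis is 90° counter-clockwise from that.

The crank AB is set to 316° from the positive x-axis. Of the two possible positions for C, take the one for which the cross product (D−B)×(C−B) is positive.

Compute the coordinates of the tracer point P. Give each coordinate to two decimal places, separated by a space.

-1.13 -2.83

A=(0,0), D=(9.00,0)
B = A + 1.00·(cos316°, sin316°) = (0.7193, -0.6947)
|BD| = 8.3097
circle(B,3.00) ∩ circle(D,9.00): a=-0.1774, h=2.9948
  candidates: C₊=(0.2922,2.2748) cross=24.886; C₋=(0.7929,-3.6938) cross=-24.886
  mode + wants cross > 0 → take C=(0.2922,2.2748) (cross=24.886)
ex = (C−B)/|BC| = (-0.1424,0.9898); ey = (-0.9898,-0.1424)
P = B + -1.85·ex + 2.13·ey = (-1.1256,-2.8291)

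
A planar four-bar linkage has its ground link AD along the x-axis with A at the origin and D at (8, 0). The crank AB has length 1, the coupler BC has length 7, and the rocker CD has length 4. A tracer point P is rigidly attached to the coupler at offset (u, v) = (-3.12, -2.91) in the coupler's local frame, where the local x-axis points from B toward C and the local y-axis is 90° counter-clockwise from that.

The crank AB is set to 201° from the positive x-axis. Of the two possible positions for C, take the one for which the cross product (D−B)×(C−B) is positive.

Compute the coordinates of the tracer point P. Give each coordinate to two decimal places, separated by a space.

A=(0,0), D=(8.00,0)
B = A + 1.00·(cos201°, sin201°) = (-0.9336, -0.3584)
|BD| = 8.9408
circle(B,7.00) ∩ circle(D,4.00): a=6.3159, h=3.0183
  candidates: C₊=(5.2562,2.9106) cross=26.986; C₋=(5.4982,-3.1210) cross=-26.986
  mode + wants cross > 0 → take C=(5.2562,2.9106) (cross=26.986)
ex = (C−B)/|BC| = (0.8843,0.4670); ey = (-0.4670,0.8843)
P = B + -3.12·ex + -2.91·ey = (-2.3335,-4.3886)

-2.33 -4.39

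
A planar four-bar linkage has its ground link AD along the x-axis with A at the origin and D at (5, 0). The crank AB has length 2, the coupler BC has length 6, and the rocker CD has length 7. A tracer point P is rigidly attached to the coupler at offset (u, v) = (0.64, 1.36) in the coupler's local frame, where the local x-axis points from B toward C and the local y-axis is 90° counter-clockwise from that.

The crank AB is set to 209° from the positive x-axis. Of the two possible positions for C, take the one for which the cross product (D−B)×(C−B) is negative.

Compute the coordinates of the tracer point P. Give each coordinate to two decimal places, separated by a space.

A=(0,0), D=(5.00,0)
B = A + 2.00·(cos209°, sin209°) = (-1.7492, -0.9696)
|BD| = 6.8185
circle(B,6.00) ∩ circle(D,7.00): a=2.4560, h=5.4743
  candidates: C₊=(-0.0967,4.7983) cross=37.327; C₋=(1.4603,-6.0391) cross=-37.327
  mode - wants cross < 0 → take C=(1.4603,-6.0391) (cross=-37.327)
ex = (C−B)/|BC| = (0.5349,-0.8449); ey = (0.8449,0.5349)
P = B + 0.64·ex + 1.36·ey = (-0.2578,-0.7829)

-0.26 -0.78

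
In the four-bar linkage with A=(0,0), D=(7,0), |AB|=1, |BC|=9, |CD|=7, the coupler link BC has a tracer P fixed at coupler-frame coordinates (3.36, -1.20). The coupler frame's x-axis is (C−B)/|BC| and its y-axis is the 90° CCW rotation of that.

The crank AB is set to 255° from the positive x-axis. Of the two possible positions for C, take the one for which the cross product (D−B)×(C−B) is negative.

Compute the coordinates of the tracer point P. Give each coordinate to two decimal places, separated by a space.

1.44 -4.10

A=(0,0), D=(7.00,0)
B = A + 1.00·(cos255°, sin255°) = (-0.2588, -0.9659)
|BD| = 7.3228
circle(B,9.00) ∩ circle(D,7.00): a=5.8464, h=6.8425
  candidates: C₊=(4.6339,6.5880) cross=50.106; C₋=(6.4390,-6.9775) cross=-50.106
  mode - wants cross < 0 → take C=(6.4390,-6.9775) (cross=-50.106)
ex = (C−B)/|BC| = (0.7442,-0.6680); ey = (0.6680,0.7442)
P = B + 3.36·ex + -1.20·ey = (1.4402,-4.1033)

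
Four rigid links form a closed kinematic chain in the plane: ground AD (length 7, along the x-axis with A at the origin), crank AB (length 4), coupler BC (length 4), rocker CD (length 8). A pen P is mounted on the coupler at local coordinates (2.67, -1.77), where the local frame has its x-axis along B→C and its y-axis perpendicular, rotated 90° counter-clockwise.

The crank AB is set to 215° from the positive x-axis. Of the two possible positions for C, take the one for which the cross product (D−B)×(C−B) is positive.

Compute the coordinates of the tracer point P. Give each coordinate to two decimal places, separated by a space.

-0.28 -1.16

A=(0,0), D=(7.00,0)
B = A + 4.00·(cos215°, sin215°) = (-3.2766, -2.2943)
|BD| = 10.5296
circle(B,4.00) ∩ circle(D,8.00): a=2.9855, h=2.6621
  candidates: C₊=(-0.9429,0.9543) cross=28.031; C₋=(0.2172,-4.2419) cross=-28.031
  mode + wants cross > 0 → take C=(-0.9429,0.9543) (cross=28.031)
ex = (C−B)/|BC| = (0.5834,0.8122); ey = (-0.8122,0.5834)
P = B + 2.67·ex + -1.77·ey = (-0.2813,-1.1585)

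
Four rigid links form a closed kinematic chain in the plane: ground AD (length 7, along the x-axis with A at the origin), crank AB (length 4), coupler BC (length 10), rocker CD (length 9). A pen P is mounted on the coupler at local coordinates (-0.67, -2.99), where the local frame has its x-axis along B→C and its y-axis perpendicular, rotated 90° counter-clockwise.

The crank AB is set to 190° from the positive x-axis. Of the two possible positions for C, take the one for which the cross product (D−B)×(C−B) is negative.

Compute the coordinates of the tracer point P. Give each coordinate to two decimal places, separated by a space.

-6.58 -2.25

A=(0,0), D=(7.00,0)
B = A + 4.00·(cos190°, sin190°) = (-3.9392, -0.6946)
|BD| = 10.9613
circle(B,10.00) ∩ circle(D,9.00): a=6.3473, h=7.7273
  candidates: C₊=(1.9057,7.4194) cross=84.701; C₋=(2.8850,-8.0042) cross=-84.701
  mode - wants cross < 0 → take C=(2.8850,-8.0042) (cross=-84.701)
ex = (C−B)/|BC| = (0.6824,-0.7310); ey = (0.7310,0.6824)
P = B + -0.67·ex + -2.99·ey = (-6.5820,-2.2453)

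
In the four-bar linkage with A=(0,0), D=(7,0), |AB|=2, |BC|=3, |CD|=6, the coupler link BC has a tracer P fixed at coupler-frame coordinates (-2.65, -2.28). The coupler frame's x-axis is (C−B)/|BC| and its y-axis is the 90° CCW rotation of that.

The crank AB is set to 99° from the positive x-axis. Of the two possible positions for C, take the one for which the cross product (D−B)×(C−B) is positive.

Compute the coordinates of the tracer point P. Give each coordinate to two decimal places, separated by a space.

A=(0,0), D=(7.00,0)
B = A + 2.00·(cos99°, sin99°) = (-0.3129, 1.9754)
|BD| = 7.5750
circle(B,3.00) ∩ circle(D,6.00): a=2.0053, h=2.2313
  candidates: C₊=(2.2049,3.6066) cross=16.902; C₋=(1.0412,-0.7017) cross=-16.902
  mode + wants cross > 0 → take C=(2.2049,3.6066) (cross=16.902)
ex = (C−B)/|BC| = (0.8393,0.5437); ey = (-0.5437,0.8393)
P = B + -2.65·ex + -2.28·ey = (-1.2972,-1.3790)

-1.30 -1.38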